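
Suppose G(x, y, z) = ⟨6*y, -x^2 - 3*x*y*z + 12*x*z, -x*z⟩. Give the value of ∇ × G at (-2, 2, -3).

(∇×G)₁ = ∂G₃/∂y − ∂G₂/∂z = 3*x*y - 12*x
(∇×G)₂ = ∂G₁/∂z − ∂G₃/∂x = z
(∇×G)₃ = ∂G₂/∂x − ∂G₁/∂y = -2*x - 3*y*z + 12*z - 6
∇×G = (3*x*y - 12*x, z, -2*x - 3*y*z + 12*z - 6)
At (-2, 2, -3): (12, -3, -20).

(12, -3, -20)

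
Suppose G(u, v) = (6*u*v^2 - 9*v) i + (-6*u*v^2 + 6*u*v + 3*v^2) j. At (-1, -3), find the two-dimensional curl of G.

∂G₂/∂u = -6*v^2 + 6*v
∂G₁/∂v = 12*u*v - 9
Scalar curl = -12*u*v - 6*v^2 + 6*v + 9
At (-1, -3): -99.

-99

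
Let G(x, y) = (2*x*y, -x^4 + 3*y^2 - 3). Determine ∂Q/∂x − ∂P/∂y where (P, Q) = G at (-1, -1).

6

∂G₂/∂x = -4*x^3
∂G₁/∂y = 2*x
Scalar curl = -4*x^3 - 2*x
At (-1, -1): 6.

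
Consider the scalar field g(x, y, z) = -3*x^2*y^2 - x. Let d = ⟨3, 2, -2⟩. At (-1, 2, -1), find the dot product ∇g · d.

45

∂g/∂x = -6*x*y^2 - 1
∂g/∂y = -6*x^2*y
∂g/∂z = 0
∇g at (-1, 2, -1) = (23, -12, 0)
∇g · d = (23)(3) + (-12)(2) + (0)(-2) = 45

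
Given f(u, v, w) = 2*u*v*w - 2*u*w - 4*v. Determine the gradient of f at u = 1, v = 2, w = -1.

(-2, -6, 2)

∂f/∂u = 2*v*w - 2*w
∂f/∂v = 2*u*w - 4
∂f/∂w = 2*u*v - 2*u
∇f = (2*v*w - 2*w, 2*u*w - 4, 2*u*v - 2*u)
At (1, 2, -1): (-2, -6, 2).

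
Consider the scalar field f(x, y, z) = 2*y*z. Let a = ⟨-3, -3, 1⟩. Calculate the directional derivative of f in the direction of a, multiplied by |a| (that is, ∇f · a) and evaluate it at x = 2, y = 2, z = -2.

16

∂f/∂x = 0
∂f/∂y = 2*z
∂f/∂z = 2*y
∇f at (2, 2, -2) = (0, -4, 4)
∇f · a = (0)(-3) + (-4)(-3) + (4)(1) = 16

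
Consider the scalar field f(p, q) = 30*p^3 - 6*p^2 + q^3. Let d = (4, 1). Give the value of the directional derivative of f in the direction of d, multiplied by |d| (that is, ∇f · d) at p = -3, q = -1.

3387

∂f/∂p = 90*p^2 - 12*p
∂f/∂q = 3*q^2
∇f at (-3, -1) = (846, 3)
∇f · d = (846)(4) + (3)(1) = 3387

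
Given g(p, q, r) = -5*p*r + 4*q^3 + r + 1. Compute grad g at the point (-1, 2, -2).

∂g/∂p = -5*r
∂g/∂q = 12*q^2
∂g/∂r = -5*p + 1
∇g = (-5*r, 12*q^2, -5*p + 1)
At (-1, 2, -2): (10, 48, 6).

(10, 48, 6)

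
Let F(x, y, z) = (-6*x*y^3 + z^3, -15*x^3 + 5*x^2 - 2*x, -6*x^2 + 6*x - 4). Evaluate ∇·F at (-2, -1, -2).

∂F₁/∂x = -6*y^3
∂F₂/∂y = 0
∂F₃/∂z = 0
∇·F = -6*y^3
At (-2, -1, -2): 6.

6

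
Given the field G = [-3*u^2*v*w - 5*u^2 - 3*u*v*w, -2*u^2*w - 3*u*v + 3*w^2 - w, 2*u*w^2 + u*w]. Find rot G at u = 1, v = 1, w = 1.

(-3, -9, -1)

(∇×G)₁ = ∂G₃/∂v − ∂G₂/∂w = 2*u^2 - 6*w + 1
(∇×G)₂ = ∂G₁/∂w − ∂G₃/∂u = -3*u^2*v - 3*u*v - 2*w^2 - w
(∇×G)₃ = ∂G₂/∂u − ∂G₁/∂v = 3*u^2*w - u*w - 3*v
∇×G = (2*u^2 - 6*w + 1, -3*u^2*v - 3*u*v - 2*w^2 - w, 3*u^2*w - u*w - 3*v)
At (1, 1, 1): (-3, -9, -1).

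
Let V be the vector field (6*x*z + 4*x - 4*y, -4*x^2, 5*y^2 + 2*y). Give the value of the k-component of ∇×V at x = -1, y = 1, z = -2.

(∇×V)_3 = ∂V₂/∂x − ∂V₁/∂y
= -8*x − (-4)
= -8*x + 4
At (-1, 1, -2): 12.

12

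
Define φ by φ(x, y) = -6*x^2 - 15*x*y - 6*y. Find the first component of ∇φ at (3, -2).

(∇φ)_1 = ∂φ/∂x = -12*x - 15*y
At (3, -2): -6.

-6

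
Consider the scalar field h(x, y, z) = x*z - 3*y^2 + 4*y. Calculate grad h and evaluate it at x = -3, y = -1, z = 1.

∂h/∂x = z
∂h/∂y = -6*y + 4
∂h/∂z = x
∇h = (z, -6*y + 4, x)
At (-3, -1, 1): (1, 10, -3).

(1, 10, -3)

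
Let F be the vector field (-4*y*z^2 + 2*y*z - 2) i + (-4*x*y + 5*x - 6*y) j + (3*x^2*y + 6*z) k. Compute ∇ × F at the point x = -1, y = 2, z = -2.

(∇×F)₁ = ∂F₃/∂y − ∂F₂/∂z = 3*x^2
(∇×F)₂ = ∂F₁/∂z − ∂F₃/∂x = -6*x*y - 8*y*z + 2*y
(∇×F)₃ = ∂F₂/∂x − ∂F₁/∂y = -4*y + 4*z^2 - 2*z + 5
∇×F = (3*x^2, -6*x*y - 8*y*z + 2*y, -4*y + 4*z^2 - 2*z + 5)
At (-1, 2, -2): (3, 48, 17).

(3, 48, 17)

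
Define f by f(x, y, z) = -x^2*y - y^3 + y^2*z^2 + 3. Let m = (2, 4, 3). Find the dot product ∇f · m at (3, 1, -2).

∂f/∂x = -2*x*y
∂f/∂y = -x^2 - 3*y^2 + 2*y*z^2
∂f/∂z = 2*y^2*z
∇f at (3, 1, -2) = (-6, -4, -4)
∇f · m = (-6)(2) + (-4)(4) + (-4)(3) = -40

-40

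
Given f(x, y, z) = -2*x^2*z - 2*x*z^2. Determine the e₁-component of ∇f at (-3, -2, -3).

-54

(∇f)_1 = ∂f/∂x = -4*x*z - 2*z^2
At (-3, -2, -3): -54.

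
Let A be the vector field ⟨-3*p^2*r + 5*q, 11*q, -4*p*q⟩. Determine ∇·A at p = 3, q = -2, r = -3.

∂A₁/∂p = -6*p*r
∂A₂/∂q = 11
∂A₃/∂r = 0
∇·A = -6*p*r + 11
At (3, -2, -3): 65.

65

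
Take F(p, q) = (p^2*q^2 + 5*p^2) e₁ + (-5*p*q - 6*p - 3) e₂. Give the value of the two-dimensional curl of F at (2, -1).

7

∂F₂/∂p = -5*q - 6
∂F₁/∂q = 2*p^2*q
Scalar curl = -2*p^2*q - 5*q - 6
At (2, -1): 7.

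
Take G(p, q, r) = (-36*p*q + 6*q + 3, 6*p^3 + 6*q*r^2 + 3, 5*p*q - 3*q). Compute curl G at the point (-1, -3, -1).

(∇×G)₁ = ∂G₃/∂q − ∂G₂/∂r = 5*p - 12*q*r - 3
(∇×G)₂ = ∂G₁/∂r − ∂G₃/∂p = -5*q
(∇×G)₃ = ∂G₂/∂p − ∂G₁/∂q = 18*p^2 + 36*p - 6
∇×G = (5*p - 12*q*r - 3, -5*q, 18*p^2 + 36*p - 6)
At (-1, -3, -1): (-44, 15, -24).

(-44, 15, -24)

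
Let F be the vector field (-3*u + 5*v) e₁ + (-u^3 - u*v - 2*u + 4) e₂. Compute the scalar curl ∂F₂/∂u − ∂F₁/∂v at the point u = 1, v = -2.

-8

∂F₂/∂u = -3*u^2 - v - 2
∂F₁/∂v = 5
Scalar curl = -3*u^2 - v - 7
At (1, -2): -8.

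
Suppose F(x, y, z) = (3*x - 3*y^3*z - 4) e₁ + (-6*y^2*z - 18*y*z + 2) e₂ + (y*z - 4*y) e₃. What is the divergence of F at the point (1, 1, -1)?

34

∂F₁/∂x = 3
∂F₂/∂y = -12*y*z - 18*z
∂F₃/∂z = y
∇·F = -12*y*z + y - 18*z + 3
At (1, 1, -1): 34.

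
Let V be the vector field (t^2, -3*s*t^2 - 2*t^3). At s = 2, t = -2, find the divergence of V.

∂V₁/∂s = 0
∂V₂/∂t = -6*s*t - 6*t^2
∇·V = -6*s*t - 6*t^2
At (2, -2): 0.

0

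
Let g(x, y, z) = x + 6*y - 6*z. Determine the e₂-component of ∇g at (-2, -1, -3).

6

(∇g)_2 = ∂g/∂y = 6
At (-2, -1, -3): 6.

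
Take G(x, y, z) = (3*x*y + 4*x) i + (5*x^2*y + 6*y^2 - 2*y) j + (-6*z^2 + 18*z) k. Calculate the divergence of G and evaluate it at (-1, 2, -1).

∂G₁/∂x = 3*y + 4
∂G₂/∂y = 5*x^2 + 12*y - 2
∂G₃/∂z = -12*z + 18
∇·G = 5*x^2 + 15*y - 12*z + 20
At (-1, 2, -1): 67.

67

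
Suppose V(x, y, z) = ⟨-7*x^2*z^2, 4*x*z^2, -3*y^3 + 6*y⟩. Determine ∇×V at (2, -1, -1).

(13, 56, 4)

(∇×V)₁ = ∂V₃/∂y − ∂V₂/∂z = -8*x*z - 9*y^2 + 6
(∇×V)₂ = ∂V₁/∂z − ∂V₃/∂x = -14*x^2*z
(∇×V)₃ = ∂V₂/∂x − ∂V₁/∂y = 4*z^2
∇×V = (-8*x*z - 9*y^2 + 6, -14*x^2*z, 4*z^2)
At (2, -1, -1): (13, 56, 4).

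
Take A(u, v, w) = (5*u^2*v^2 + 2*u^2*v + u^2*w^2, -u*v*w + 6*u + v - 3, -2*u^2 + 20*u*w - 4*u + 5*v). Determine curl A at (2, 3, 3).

(∇×A)₁ = ∂A₃/∂v − ∂A₂/∂w = u*v + 5
(∇×A)₂ = ∂A₁/∂w − ∂A₃/∂u = 2*u^2*w + 4*u - 20*w + 4
(∇×A)₃ = ∂A₂/∂u − ∂A₁/∂v = -10*u^2*v - 2*u^2 - v*w + 6
∇×A = (u*v + 5, 2*u^2*w + 4*u - 20*w + 4, -10*u^2*v - 2*u^2 - v*w + 6)
At (2, 3, 3): (11, -24, -131).

(11, -24, -131)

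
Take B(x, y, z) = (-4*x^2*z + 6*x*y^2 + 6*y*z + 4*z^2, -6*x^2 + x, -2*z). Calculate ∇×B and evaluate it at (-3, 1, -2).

(0, -46, 85)

(∇×B)₁ = ∂B₃/∂y − ∂B₂/∂z = 0
(∇×B)₂ = ∂B₁/∂z − ∂B₃/∂x = -4*x^2 + 6*y + 8*z
(∇×B)₃ = ∂B₂/∂x − ∂B₁/∂y = -12*x*y - 12*x - 6*z + 1
∇×B = (0, -4*x^2 + 6*y + 8*z, -12*x*y - 12*x - 6*z + 1)
At (-3, 1, -2): (0, -46, 85).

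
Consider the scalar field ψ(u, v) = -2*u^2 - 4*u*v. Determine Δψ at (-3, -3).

∂²ψ/∂u² = -4
∂²ψ/∂v² = 0
∇²ψ = -4
At (-3, -3): -4.

-4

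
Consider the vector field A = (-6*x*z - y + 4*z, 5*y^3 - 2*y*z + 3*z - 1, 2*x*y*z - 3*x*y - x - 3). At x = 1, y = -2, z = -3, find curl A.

(-16, -19, 1)

(∇×A)₁ = ∂A₃/∂y − ∂A₂/∂z = 2*x*z - 3*x + 2*y - 3
(∇×A)₂ = ∂A₁/∂z − ∂A₃/∂x = -6*x - 2*y*z + 3*y + 5
(∇×A)₃ = ∂A₂/∂x − ∂A₁/∂y = 1
∇×A = (2*x*z - 3*x + 2*y - 3, -6*x - 2*y*z + 3*y + 5, 1)
At (1, -2, -3): (-16, -19, 1).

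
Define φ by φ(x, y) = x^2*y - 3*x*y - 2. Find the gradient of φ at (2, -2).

∂φ/∂x = 2*x*y - 3*y
∂φ/∂y = x^2 - 3*x
∇φ = (2*x*y - 3*y, x^2 - 3*x)
At (2, -2): (-2, -2).

(-2, -2)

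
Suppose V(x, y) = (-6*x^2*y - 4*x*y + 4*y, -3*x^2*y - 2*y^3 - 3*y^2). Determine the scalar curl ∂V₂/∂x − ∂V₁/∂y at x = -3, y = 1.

∂V₂/∂x = -6*x*y
∂V₁/∂y = -6*x^2 - 4*x + 4
Scalar curl = 6*x^2 - 6*x*y + 4*x - 4
At (-3, 1): 56.

56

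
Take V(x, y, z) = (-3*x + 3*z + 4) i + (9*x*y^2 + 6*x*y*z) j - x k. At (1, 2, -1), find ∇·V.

27

∂V₁/∂x = -3
∂V₂/∂y = 18*x*y + 6*x*z
∂V₃/∂z = 0
∇·V = 18*x*y + 6*x*z - 3
At (1, 2, -1): 27.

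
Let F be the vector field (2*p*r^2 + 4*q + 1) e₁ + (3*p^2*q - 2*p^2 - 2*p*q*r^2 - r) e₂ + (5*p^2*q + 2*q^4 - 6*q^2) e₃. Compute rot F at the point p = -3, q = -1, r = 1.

(∇×F)₁ = ∂F₃/∂q − ∂F₂/∂r = 5*p^2 + 4*p*q*r + 8*q^3 - 12*q + 1
(∇×F)₂ = ∂F₁/∂r − ∂F₃/∂p = -10*p*q + 4*p*r
(∇×F)₃ = ∂F₂/∂p − ∂F₁/∂q = 6*p*q - 4*p - 2*q*r^2 - 4
∇×F = (5*p^2 + 4*p*q*r + 8*q^3 - 12*q + 1, -10*p*q + 4*p*r, 6*p*q - 4*p - 2*q*r^2 - 4)
At (-3, -1, 1): (62, -42, 28).

(62, -42, 28)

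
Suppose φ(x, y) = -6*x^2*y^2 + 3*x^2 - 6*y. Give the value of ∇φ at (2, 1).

(-12, -54)

∂φ/∂x = -12*x*y^2 + 6*x
∂φ/∂y = -12*x^2*y - 6
∇φ = (-12*x*y^2 + 6*x, -12*x^2*y - 6)
At (2, 1): (-12, -54).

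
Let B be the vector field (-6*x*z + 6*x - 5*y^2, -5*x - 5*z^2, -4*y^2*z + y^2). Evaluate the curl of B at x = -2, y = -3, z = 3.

(96, 12, -35)

(∇×B)₁ = ∂B₃/∂y − ∂B₂/∂z = -8*y*z + 2*y + 10*z
(∇×B)₂ = ∂B₁/∂z − ∂B₃/∂x = -6*x
(∇×B)₃ = ∂B₂/∂x − ∂B₁/∂y = 10*y - 5
∇×B = (-8*y*z + 2*y + 10*z, -6*x, 10*y - 5)
At (-2, -3, 3): (96, 12, -35).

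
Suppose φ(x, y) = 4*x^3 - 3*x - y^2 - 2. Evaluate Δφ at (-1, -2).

-26

∂²φ/∂x² = 24*x
∂²φ/∂y² = -2
∇²φ = 24*x - 2
At (-1, -2): -26.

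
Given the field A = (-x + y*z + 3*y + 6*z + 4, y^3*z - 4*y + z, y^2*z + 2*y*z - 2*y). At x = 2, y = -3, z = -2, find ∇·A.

∂A₁/∂x = -1
∂A₂/∂y = 3*y^2*z - 4
∂A₃/∂z = y^2 + 2*y
∇·A = 3*y^2*z + y^2 + 2*y - 5
At (2, -3, -2): -56.

-56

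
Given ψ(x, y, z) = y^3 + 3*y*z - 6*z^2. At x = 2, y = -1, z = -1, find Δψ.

-18

∂²ψ/∂x² = 0
∂²ψ/∂y² = 6*y
∂²ψ/∂z² = -12
∇²ψ = 6*y - 12
At (2, -1, -1): -18.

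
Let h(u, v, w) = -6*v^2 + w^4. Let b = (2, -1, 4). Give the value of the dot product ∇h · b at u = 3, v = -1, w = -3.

-444

∂h/∂u = 0
∂h/∂v = -12*v
∂h/∂w = 4*w^3
∇h at (3, -1, -3) = (0, 12, -108)
∇h · b = (0)(2) + (12)(-1) + (-108)(4) = -444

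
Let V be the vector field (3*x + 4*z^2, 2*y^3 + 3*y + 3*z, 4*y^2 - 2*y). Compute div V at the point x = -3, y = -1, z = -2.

∂V₁/∂x = 3
∂V₂/∂y = 6*y^2 + 3
∂V₃/∂z = 0
∇·V = 6*y^2 + 6
At (-3, -1, -2): 12.

12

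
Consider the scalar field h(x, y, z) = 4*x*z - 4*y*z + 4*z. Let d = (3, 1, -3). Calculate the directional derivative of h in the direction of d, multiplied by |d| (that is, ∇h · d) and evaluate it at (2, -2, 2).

-44

∂h/∂x = 4*z
∂h/∂y = -4*z
∂h/∂z = 4*x - 4*y + 4
∇h at (2, -2, 2) = (8, -8, 20)
∇h · d = (8)(3) + (-8)(1) + (20)(-3) = -44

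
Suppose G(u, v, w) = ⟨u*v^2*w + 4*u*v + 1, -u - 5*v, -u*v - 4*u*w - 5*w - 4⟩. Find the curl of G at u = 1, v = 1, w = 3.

(∇×G)₁ = ∂G₃/∂v − ∂G₂/∂w = -u
(∇×G)₂ = ∂G₁/∂w − ∂G₃/∂u = u*v^2 + v + 4*w
(∇×G)₃ = ∂G₂/∂u − ∂G₁/∂v = -2*u*v*w - 4*u - 1
∇×G = (-u, u*v^2 + v + 4*w, -2*u*v*w - 4*u - 1)
At (1, 1, 3): (-1, 14, -11).

(-1, 14, -11)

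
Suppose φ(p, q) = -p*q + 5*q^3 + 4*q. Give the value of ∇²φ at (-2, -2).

∂²φ/∂p² = 0
∂²φ/∂q² = 30*q
∇²φ = 30*q
At (-2, -2): -60.

-60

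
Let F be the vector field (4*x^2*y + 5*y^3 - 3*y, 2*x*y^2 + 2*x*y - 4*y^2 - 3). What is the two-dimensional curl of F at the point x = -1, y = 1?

∂F₂/∂x = 2*y^2 + 2*y
∂F₁/∂y = 4*x^2 + 15*y^2 - 3
Scalar curl = -4*x^2 - 13*y^2 + 2*y + 3
At (-1, 1): -12.

-12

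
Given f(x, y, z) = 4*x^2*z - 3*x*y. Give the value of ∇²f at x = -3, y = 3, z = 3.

24

∂²f/∂x² = 8*z
∂²f/∂y² = 0
∂²f/∂z² = 0
∇²f = 8*z
At (-3, 3, 3): 24.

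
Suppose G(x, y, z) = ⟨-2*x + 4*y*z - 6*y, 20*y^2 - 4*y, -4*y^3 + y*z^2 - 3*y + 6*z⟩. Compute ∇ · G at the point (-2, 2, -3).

∂G₁/∂x = -2
∂G₂/∂y = 40*y - 4
∂G₃/∂z = 2*y*z + 6
∇·G = 2*y*z + 40*y
At (-2, 2, -3): 68.

68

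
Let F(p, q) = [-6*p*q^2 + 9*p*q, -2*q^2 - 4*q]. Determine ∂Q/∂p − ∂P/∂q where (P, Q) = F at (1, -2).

-33

∂F₂/∂p = 0
∂F₁/∂q = -12*p*q + 9*p
Scalar curl = 12*p*q - 9*p
At (1, -2): -33.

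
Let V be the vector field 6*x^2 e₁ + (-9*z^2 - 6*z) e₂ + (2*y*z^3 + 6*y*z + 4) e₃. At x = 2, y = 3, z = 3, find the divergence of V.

∂V₁/∂x = 12*x
∂V₂/∂y = 0
∂V₃/∂z = 6*y*z^2 + 6*y
∇·V = 12*x + 6*y*z^2 + 6*y
At (2, 3, 3): 204.

204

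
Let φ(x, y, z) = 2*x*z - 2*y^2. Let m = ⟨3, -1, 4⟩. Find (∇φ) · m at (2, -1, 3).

30

∂φ/∂x = 2*z
∂φ/∂y = -4*y
∂φ/∂z = 2*x
∇φ at (2, -1, 3) = (6, 4, 4)
∇φ · m = (6)(3) + (4)(-1) + (4)(4) = 30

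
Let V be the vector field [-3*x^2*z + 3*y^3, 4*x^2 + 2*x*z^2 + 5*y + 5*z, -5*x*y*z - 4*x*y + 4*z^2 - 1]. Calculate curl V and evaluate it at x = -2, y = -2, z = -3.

(∇×V)₁ = ∂V₃/∂y − ∂V₂/∂z = -9*x*z - 4*x - 5
(∇×V)₂ = ∂V₁/∂z − ∂V₃/∂x = -3*x^2 + 5*y*z + 4*y
(∇×V)₃ = ∂V₂/∂x − ∂V₁/∂y = 8*x - 9*y^2 + 2*z^2
∇×V = (-9*x*z - 4*x - 5, -3*x^2 + 5*y*z + 4*y, 8*x - 9*y^2 + 2*z^2)
At (-2, -2, -3): (-51, 10, -34).

(-51, 10, -34)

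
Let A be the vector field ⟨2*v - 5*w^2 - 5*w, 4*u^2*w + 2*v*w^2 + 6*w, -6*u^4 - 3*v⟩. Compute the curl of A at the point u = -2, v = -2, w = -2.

(∇×A)₁ = ∂A₃/∂v − ∂A₂/∂w = -4*u^2 - 4*v*w - 9
(∇×A)₂ = ∂A₁/∂w − ∂A₃/∂u = 24*u^3 - 10*w - 5
(∇×A)₃ = ∂A₂/∂u − ∂A₁/∂v = 8*u*w - 2
∇×A = (-4*u^2 - 4*v*w - 9, 24*u^3 - 10*w - 5, 8*u*w - 2)
At (-2, -2, -2): (-41, -177, 30).

(-41, -177, 30)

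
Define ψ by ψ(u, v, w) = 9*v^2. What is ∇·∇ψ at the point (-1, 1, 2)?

18

∂²ψ/∂u² = 0
∂²ψ/∂v² = 18
∂²ψ/∂w² = 0
∇²ψ = 18
At (-1, 1, 2): 18.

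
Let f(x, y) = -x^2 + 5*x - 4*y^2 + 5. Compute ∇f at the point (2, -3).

(1, 24)

∂f/∂x = -2*x + 5
∂f/∂y = -8*y
∇f = (-2*x + 5, -8*y)
At (2, -3): (1, 24).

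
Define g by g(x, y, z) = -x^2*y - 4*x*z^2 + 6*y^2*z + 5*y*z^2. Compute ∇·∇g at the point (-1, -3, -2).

∂²g/∂x² = -2*y
∂²g/∂y² = 12*z
∂²g/∂z² = 2*(-4*x + 5*y)
∇²g = -8*x + 8*y + 12*z
At (-1, -3, -2): -40.

-40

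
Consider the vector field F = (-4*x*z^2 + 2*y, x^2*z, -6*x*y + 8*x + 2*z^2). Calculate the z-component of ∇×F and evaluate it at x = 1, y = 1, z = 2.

2

(∇×F)_3 = ∂F₂/∂x − ∂F₁/∂y
= 2*x*z − (2)
= 2*x*z - 2
At (1, 1, 2): 2.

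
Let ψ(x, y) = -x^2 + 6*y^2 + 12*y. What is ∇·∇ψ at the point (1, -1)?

∂²ψ/∂x² = -2
∂²ψ/∂y² = 12
∇²ψ = 10
At (1, -1): 10.

10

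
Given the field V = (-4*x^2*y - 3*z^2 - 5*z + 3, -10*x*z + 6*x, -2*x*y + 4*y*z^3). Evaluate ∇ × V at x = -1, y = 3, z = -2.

(-40, 13, 30)

(∇×V)₁ = ∂V₃/∂y − ∂V₂/∂z = 8*x + 4*z^3
(∇×V)₂ = ∂V₁/∂z − ∂V₃/∂x = 2*y - 6*z - 5
(∇×V)₃ = ∂V₂/∂x − ∂V₁/∂y = 4*x^2 - 10*z + 6
∇×V = (8*x + 4*z^3, 2*y - 6*z - 5, 4*x^2 - 10*z + 6)
At (-1, 3, -2): (-40, 13, 30).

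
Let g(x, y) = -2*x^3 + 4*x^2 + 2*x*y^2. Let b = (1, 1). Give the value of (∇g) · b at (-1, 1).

∂g/∂x = -6*x^2 + 8*x + 2*y^2
∂g/∂y = 4*x*y
∇g at (-1, 1) = (-12, -4)
∇g · b = (-12)(1) + (-4)(1) = -16

-16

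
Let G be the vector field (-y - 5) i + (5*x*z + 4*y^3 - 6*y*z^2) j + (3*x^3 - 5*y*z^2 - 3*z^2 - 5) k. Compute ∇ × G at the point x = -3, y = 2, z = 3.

(∇×G)₁ = ∂G₃/∂y − ∂G₂/∂z = -5*x + 12*y*z - 5*z^2
(∇×G)₂ = ∂G₁/∂z − ∂G₃/∂x = -9*x^2
(∇×G)₃ = ∂G₂/∂x − ∂G₁/∂y = 5*z + 1
∇×G = (-5*x + 12*y*z - 5*z^2, -9*x^2, 5*z + 1)
At (-3, 2, 3): (42, -81, 16).

(42, -81, 16)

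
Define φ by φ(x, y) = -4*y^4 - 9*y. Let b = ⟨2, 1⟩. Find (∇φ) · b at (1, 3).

-441

∂φ/∂x = 0
∂φ/∂y = -16*y^3 - 9
∇φ at (1, 3) = (0, -441)
∇φ · b = (0)(2) + (-441)(1) = -441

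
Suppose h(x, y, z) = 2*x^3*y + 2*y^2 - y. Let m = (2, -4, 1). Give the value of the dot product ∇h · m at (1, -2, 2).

4

∂h/∂x = 6*x^2*y
∂h/∂y = 2*x^3 + 4*y - 1
∂h/∂z = 0
∇h at (1, -2, 2) = (-12, -7, 0)
∇h · m = (-12)(2) + (-7)(-4) + (0)(1) = 4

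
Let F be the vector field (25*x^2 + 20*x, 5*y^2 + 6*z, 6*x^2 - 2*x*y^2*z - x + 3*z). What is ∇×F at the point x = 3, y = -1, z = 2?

(∇×F)₁ = ∂F₃/∂y − ∂F₂/∂z = -4*x*y*z - 6
(∇×F)₂ = ∂F₁/∂z − ∂F₃/∂x = -12*x + 2*y^2*z + 1
(∇×F)₃ = ∂F₂/∂x − ∂F₁/∂y = 0
∇×F = (-4*x*y*z - 6, -12*x + 2*y^2*z + 1, 0)
At (3, -1, 2): (18, -31, 0).

(18, -31, 0)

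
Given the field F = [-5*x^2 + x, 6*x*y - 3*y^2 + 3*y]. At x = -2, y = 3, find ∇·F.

-6

∂F₁/∂x = -10*x + 1
∂F₂/∂y = 6*x - 6*y + 3
∇·F = -4*x - 6*y + 4
At (-2, 3): -6.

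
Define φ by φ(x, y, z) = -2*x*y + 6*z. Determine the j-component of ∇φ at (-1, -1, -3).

2

(∇φ)_2 = ∂φ/∂y = -2*x
At (-1, -1, -3): 2.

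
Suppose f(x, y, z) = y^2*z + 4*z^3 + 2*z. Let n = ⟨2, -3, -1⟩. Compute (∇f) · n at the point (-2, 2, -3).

-78

∂f/∂x = 0
∂f/∂y = 2*y*z
∂f/∂z = y^2 + 12*z^2 + 2
∇f at (-2, 2, -3) = (0, -12, 114)
∇f · n = (0)(2) + (-12)(-3) + (114)(-1) = -78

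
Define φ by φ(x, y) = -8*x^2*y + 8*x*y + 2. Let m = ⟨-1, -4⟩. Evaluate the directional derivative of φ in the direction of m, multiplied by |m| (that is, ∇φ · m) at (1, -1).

-8

∂φ/∂x = -16*x*y + 8*y
∂φ/∂y = -8*x^2 + 8*x
∇φ at (1, -1) = (8, 0)
∇φ · m = (8)(-1) + (0)(-4) = -8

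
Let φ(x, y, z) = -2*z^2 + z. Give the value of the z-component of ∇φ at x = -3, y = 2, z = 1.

-3

(∇φ)_3 = ∂φ/∂z = -4*z + 1
At (-3, 2, 1): -3.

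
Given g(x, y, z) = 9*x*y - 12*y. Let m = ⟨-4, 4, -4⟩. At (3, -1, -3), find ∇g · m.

∂g/∂x = 9*y
∂g/∂y = 9*x - 12
∂g/∂z = 0
∇g at (3, -1, -3) = (-9, 15, 0)
∇g · m = (-9)(-4) + (15)(4) + (0)(-4) = 96

96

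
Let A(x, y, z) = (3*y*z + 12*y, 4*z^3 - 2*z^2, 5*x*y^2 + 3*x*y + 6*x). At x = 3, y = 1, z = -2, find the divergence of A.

∂A₁/∂x = 0
∂A₂/∂y = 0
∂A₃/∂z = 0
∇·A = 0
At (3, 1, -2): 0.

0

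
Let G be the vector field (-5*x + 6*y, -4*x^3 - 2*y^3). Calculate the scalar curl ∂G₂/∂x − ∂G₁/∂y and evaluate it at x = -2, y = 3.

∂G₂/∂x = -12*x^2
∂G₁/∂y = 6
Scalar curl = -12*x^2 - 6
At (-2, 3): -54.

-54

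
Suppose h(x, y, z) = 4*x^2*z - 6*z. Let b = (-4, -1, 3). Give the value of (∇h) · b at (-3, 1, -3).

∂h/∂x = 8*x*z
∂h/∂y = 0
∂h/∂z = 4*x^2 - 6
∇h at (-3, 1, -3) = (72, 0, 30)
∇h · b = (72)(-4) + (0)(-1) + (30)(3) = -198

-198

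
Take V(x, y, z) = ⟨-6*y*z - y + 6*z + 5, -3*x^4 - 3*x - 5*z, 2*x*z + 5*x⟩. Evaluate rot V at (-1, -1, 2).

(∇×V)₁ = ∂V₃/∂y − ∂V₂/∂z = 5
(∇×V)₂ = ∂V₁/∂z − ∂V₃/∂x = -6*y - 2*z + 1
(∇×V)₃ = ∂V₂/∂x − ∂V₁/∂y = -12*x^3 + 6*z - 2
∇×V = (5, -6*y - 2*z + 1, -12*x^3 + 6*z - 2)
At (-1, -1, 2): (5, 3, 22).

(5, 3, 22)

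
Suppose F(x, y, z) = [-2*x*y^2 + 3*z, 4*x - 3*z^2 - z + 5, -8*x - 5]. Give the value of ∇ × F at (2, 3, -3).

(-17, 11, 28)

(∇×F)₁ = ∂F₃/∂y − ∂F₂/∂z = 6*z + 1
(∇×F)₂ = ∂F₁/∂z − ∂F₃/∂x = 11
(∇×F)₃ = ∂F₂/∂x − ∂F₁/∂y = 4*x*y + 4
∇×F = (6*z + 1, 11, 4*x*y + 4)
At (2, 3, -3): (-17, 11, 28).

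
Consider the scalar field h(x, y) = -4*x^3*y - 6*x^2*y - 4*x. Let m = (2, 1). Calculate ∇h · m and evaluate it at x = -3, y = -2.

334

∂h/∂x = -12*x^2*y - 12*x*y - 4
∂h/∂y = -4*x^3 - 6*x^2
∇h at (-3, -2) = (140, 54)
∇h · m = (140)(2) + (54)(1) = 334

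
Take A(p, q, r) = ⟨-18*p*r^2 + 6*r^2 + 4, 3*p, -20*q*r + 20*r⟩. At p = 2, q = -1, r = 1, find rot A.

(-20, -60, 3)

(∇×A)₁ = ∂A₃/∂q − ∂A₂/∂r = -20*r
(∇×A)₂ = ∂A₁/∂r − ∂A₃/∂p = -36*p*r + 12*r
(∇×A)₃ = ∂A₂/∂p − ∂A₁/∂q = 3
∇×A = (-20*r, -36*p*r + 12*r, 3)
At (2, -1, 1): (-20, -60, 3).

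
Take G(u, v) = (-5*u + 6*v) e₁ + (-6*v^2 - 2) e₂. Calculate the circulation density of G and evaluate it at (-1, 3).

-6

∂G₂/∂u = 0
∂G₁/∂v = 6
Scalar curl = -6
At (-1, 3): -6.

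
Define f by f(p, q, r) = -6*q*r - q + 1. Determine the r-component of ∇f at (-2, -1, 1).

6

(∇f)_3 = ∂f/∂r = -6*q
At (-2, -1, 1): 6.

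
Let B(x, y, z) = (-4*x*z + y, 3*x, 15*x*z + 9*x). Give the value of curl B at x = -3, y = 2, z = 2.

(0, -27, 2)

(∇×B)₁ = ∂B₃/∂y − ∂B₂/∂z = 0
(∇×B)₂ = ∂B₁/∂z − ∂B₃/∂x = -4*x - 15*z - 9
(∇×B)₃ = ∂B₂/∂x − ∂B₁/∂y = 2
∇×B = (0, -4*x - 15*z - 9, 2)
At (-3, 2, 2): (0, -27, 2).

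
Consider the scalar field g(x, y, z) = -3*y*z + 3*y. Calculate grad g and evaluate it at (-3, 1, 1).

(0, 0, -3)

∂g/∂x = 0
∂g/∂y = -3*z + 3
∂g/∂z = -3*y
∇g = (0, -3*z + 3, -3*y)
At (-3, 1, 1): (0, 0, -3).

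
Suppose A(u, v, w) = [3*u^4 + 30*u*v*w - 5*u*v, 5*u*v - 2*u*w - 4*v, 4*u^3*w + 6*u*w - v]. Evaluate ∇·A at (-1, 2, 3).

139

∂A₁/∂u = 12*u^3 + 30*v*w - 5*v
∂A₂/∂v = 5*u - 4
∂A₃/∂w = 4*u^3 + 6*u
∇·A = 16*u^3 + 11*u + 30*v*w - 5*v - 4
At (-1, 2, 3): 139.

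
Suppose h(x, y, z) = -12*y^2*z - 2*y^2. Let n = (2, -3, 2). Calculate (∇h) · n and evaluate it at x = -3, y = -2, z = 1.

-264

∂h/∂x = 0
∂h/∂y = -24*y*z - 4*y
∂h/∂z = -12*y^2
∇h at (-3, -2, 1) = (0, 56, -48)
∇h · n = (0)(2) + (56)(-3) + (-48)(2) = -264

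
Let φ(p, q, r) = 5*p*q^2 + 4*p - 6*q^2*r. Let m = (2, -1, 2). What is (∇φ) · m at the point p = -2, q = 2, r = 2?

∂φ/∂p = 5*q^2 + 4
∂φ/∂q = 10*p*q - 12*q*r
∂φ/∂r = -6*q^2
∇φ at (-2, 2, 2) = (24, -88, -24)
∇φ · m = (24)(2) + (-88)(-1) + (-24)(2) = 88

88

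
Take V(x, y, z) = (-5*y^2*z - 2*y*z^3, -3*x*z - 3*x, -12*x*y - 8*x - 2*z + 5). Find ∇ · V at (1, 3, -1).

∂V₁/∂x = 0
∂V₂/∂y = 0
∂V₃/∂z = -2
∇·V = -2
At (1, 3, -1): -2.

-2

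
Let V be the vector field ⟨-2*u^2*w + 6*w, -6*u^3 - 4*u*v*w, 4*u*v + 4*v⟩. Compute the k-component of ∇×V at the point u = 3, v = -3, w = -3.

-198

(∇×V)_3 = ∂V₂/∂u − ∂V₁/∂v
= -18*u^2 - 4*v*w − (0)
= -18*u^2 - 4*v*w
At (3, -3, -3): -198.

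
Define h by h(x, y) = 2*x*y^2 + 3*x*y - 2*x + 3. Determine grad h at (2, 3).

(25, 30)

∂h/∂x = 2*y^2 + 3*y - 2
∂h/∂y = 4*x*y + 3*x
∇h = (2*y^2 + 3*y - 2, 4*x*y + 3*x)
At (2, 3): (25, 30).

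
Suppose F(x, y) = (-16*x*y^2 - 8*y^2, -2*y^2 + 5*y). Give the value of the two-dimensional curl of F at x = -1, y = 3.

∂F₂/∂x = 0
∂F₁/∂y = -32*x*y - 16*y
Scalar curl = 32*x*y + 16*y
At (-1, 3): -48.

-48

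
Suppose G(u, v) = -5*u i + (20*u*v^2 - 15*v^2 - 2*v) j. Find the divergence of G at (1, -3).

∂G₁/∂u = -5
∂G₂/∂v = 40*u*v - 30*v - 2
∇·G = 40*u*v - 30*v - 7
At (1, -3): -37.

-37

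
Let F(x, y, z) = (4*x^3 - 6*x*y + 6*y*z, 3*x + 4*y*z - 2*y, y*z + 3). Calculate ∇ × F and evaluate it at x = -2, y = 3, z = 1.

(∇×F)₁ = ∂F₃/∂y − ∂F₂/∂z = -4*y + z
(∇×F)₂ = ∂F₁/∂z − ∂F₃/∂x = 6*y
(∇×F)₃ = ∂F₂/∂x − ∂F₁/∂y = 6*x - 6*z + 3
∇×F = (-4*y + z, 6*y, 6*x - 6*z + 3)
At (-2, 3, 1): (-11, 18, -15).

(-11, 18, -15)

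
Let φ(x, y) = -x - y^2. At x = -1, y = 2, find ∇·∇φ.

-2

∂²φ/∂x² = 0
∂²φ/∂y² = -2
∇²φ = -2
At (-1, 2): -2.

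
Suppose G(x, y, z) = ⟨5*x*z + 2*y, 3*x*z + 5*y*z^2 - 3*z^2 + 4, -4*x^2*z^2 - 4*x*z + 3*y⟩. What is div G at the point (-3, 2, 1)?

∂G₁/∂x = 5*z
∂G₂/∂y = 5*z^2
∂G₃/∂z = -8*x^2*z - 4*x
∇·G = -8*x^2*z - 4*x + 5*z^2 + 5*z
At (-3, 2, 1): -50.

-50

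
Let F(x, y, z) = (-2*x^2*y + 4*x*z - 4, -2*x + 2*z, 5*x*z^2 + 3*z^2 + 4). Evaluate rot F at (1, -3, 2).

(-2, -16, 0)

(∇×F)₁ = ∂F₃/∂y − ∂F₂/∂z = -2
(∇×F)₂ = ∂F₁/∂z − ∂F₃/∂x = 4*x - 5*z^2
(∇×F)₃ = ∂F₂/∂x − ∂F₁/∂y = 2*x^2 - 2
∇×F = (-2, 4*x - 5*z^2, 2*x^2 - 2)
At (1, -3, 2): (-2, -16, 0).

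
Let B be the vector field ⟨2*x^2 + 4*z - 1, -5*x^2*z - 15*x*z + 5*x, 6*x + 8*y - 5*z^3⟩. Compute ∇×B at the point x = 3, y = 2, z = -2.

(98, -2, 95)

(∇×B)₁ = ∂B₃/∂y − ∂B₂/∂z = 5*x^2 + 15*x + 8
(∇×B)₂ = ∂B₁/∂z − ∂B₃/∂x = -2
(∇×B)₃ = ∂B₂/∂x − ∂B₁/∂y = -10*x*z - 15*z + 5
∇×B = (5*x^2 + 15*x + 8, -2, -10*x*z - 15*z + 5)
At (3, 2, -2): (98, -2, 95).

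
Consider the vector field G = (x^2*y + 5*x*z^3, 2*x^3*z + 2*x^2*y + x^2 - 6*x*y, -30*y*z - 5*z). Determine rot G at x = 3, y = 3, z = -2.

(∇×G)₁ = ∂G₃/∂y − ∂G₂/∂z = -2*x^3 - 30*z
(∇×G)₂ = ∂G₁/∂z − ∂G₃/∂x = 15*x*z^2
(∇×G)₃ = ∂G₂/∂x − ∂G₁/∂y = 6*x^2*z - x^2 + 4*x*y + 2*x - 6*y
∇×G = (-2*x^3 - 30*z, 15*x*z^2, 6*x^2*z - x^2 + 4*x*y + 2*x - 6*y)
At (3, 3, -2): (6, 180, -93).

(6, 180, -93)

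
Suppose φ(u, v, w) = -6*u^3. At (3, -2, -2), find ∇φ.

∂φ/∂u = -18*u^2
∂φ/∂v = 0
∂φ/∂w = 0
∇φ = (-18*u^2, 0, 0)
At (3, -2, -2): (-162, 0, 0).

(-162, 0, 0)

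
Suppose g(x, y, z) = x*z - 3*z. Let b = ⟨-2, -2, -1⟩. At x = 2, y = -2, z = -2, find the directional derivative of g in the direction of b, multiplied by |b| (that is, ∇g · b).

∂g/∂x = z
∂g/∂y = 0
∂g/∂z = x - 3
∇g at (2, -2, -2) = (-2, 0, -1)
∇g · b = (-2)(-2) + (0)(-2) + (-1)(-1) = 5

5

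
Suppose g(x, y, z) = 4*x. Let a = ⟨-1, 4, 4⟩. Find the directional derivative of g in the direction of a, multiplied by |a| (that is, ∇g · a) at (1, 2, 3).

-4

∂g/∂x = 4
∂g/∂y = 0
∂g/∂z = 0
∇g at (1, 2, 3) = (4, 0, 0)
∇g · a = (4)(-1) + (0)(4) + (0)(4) = -4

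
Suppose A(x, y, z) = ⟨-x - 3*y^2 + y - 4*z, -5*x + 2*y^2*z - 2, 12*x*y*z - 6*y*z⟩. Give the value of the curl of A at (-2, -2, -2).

(52, -52, -18)

(∇×A)₁ = ∂A₃/∂y − ∂A₂/∂z = 12*x*z - 2*y^2 - 6*z
(∇×A)₂ = ∂A₁/∂z − ∂A₃/∂x = -12*y*z - 4
(∇×A)₃ = ∂A₂/∂x − ∂A₁/∂y = 6*y - 6
∇×A = (12*x*z - 2*y^2 - 6*z, -12*y*z - 4, 6*y - 6)
At (-2, -2, -2): (52, -52, -18).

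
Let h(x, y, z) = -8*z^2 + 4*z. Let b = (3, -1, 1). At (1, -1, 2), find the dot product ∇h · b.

-28

∂h/∂x = 0
∂h/∂y = 0
∂h/∂z = -16*z + 4
∇h at (1, -1, 2) = (0, 0, -28)
∇h · b = (0)(3) + (0)(-1) + (-28)(1) = -28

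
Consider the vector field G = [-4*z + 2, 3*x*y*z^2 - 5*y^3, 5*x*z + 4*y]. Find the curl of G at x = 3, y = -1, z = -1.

(-14, 1, -3)

(∇×G)₁ = ∂G₃/∂y − ∂G₂/∂z = -6*x*y*z + 4
(∇×G)₂ = ∂G₁/∂z − ∂G₃/∂x = -5*z - 4
(∇×G)₃ = ∂G₂/∂x − ∂G₁/∂y = 3*y*z^2
∇×G = (-6*x*y*z + 4, -5*z - 4, 3*y*z^2)
At (3, -1, -1): (-14, 1, -3).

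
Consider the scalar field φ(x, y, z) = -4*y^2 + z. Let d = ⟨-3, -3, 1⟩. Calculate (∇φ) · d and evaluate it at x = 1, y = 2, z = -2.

∂φ/∂x = 0
∂φ/∂y = -8*y
∂φ/∂z = 1
∇φ at (1, 2, -2) = (0, -16, 1)
∇φ · d = (0)(-3) + (-16)(-3) + (1)(1) = 49

49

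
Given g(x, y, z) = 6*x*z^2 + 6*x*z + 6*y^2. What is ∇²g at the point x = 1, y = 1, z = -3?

∂²g/∂x² = 0
∂²g/∂y² = 12
∂²g/∂z² = 12*x
∇²g = 12*x + 12
At (1, 1, -3): 24.

24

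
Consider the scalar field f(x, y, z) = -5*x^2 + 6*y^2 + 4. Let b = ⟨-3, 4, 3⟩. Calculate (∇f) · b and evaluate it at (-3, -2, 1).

-186

∂f/∂x = -10*x
∂f/∂y = 12*y
∂f/∂z = 0
∇f at (-3, -2, 1) = (30, -24, 0)
∇f · b = (30)(-3) + (-24)(4) + (0)(3) = -186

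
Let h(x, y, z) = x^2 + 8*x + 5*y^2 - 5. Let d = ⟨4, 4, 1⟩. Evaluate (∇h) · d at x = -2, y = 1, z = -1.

∂h/∂x = 2*x + 8
∂h/∂y = 10*y
∂h/∂z = 0
∇h at (-2, 1, -1) = (4, 10, 0)
∇h · d = (4)(4) + (10)(4) + (0)(1) = 56

56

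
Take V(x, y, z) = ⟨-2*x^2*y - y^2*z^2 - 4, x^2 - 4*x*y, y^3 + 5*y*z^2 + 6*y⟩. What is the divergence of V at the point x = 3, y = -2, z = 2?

∂V₁/∂x = -4*x*y
∂V₂/∂y = -4*x
∂V₃/∂z = 10*y*z
∇·V = -4*x*y - 4*x + 10*y*z
At (3, -2, 2): -28.

-28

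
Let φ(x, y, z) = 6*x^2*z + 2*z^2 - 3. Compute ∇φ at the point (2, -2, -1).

∂φ/∂x = 12*x*z
∂φ/∂y = 0
∂φ/∂z = 6*x^2 + 4*z
∇φ = (12*x*z, 0, 6*x^2 + 4*z)
At (2, -2, -1): (-24, 0, 20).

(-24, 0, 20)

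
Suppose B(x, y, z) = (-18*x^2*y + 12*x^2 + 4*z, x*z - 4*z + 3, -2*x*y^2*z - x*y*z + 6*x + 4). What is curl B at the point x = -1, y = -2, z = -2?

(19, -14, 16)

(∇×B)₁ = ∂B₃/∂y − ∂B₂/∂z = -4*x*y*z - x*z - x + 4
(∇×B)₂ = ∂B₁/∂z − ∂B₃/∂x = 2*y^2*z + y*z - 2
(∇×B)₃ = ∂B₂/∂x − ∂B₁/∂y = 18*x^2 + z
∇×B = (-4*x*y*z - x*z - x + 4, 2*y^2*z + y*z - 2, 18*x^2 + z)
At (-1, -2, -2): (19, -14, 16).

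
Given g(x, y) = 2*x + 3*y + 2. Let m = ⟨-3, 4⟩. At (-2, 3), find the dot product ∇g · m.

6

∂g/∂x = 2
∂g/∂y = 3
∇g at (-2, 3) = (2, 3)
∇g · m = (2)(-3) + (3)(4) = 6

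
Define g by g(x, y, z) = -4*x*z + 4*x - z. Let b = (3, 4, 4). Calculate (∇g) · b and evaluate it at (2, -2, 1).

∂g/∂x = -4*z + 4
∂g/∂y = 0
∂g/∂z = -4*x - 1
∇g at (2, -2, 1) = (0, 0, -9)
∇g · b = (0)(3) + (0)(4) + (-9)(4) = -36

-36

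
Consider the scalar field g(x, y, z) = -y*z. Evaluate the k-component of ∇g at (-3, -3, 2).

3

(∇g)_3 = ∂g/∂z = -y
At (-3, -3, 2): 3.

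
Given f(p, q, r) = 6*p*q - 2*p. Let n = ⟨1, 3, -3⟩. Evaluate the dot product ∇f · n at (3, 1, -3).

58

∂f/∂p = 6*q - 2
∂f/∂q = 6*p
∂f/∂r = 0
∇f at (3, 1, -3) = (4, 18, 0)
∇f · n = (4)(1) + (18)(3) + (0)(-3) = 58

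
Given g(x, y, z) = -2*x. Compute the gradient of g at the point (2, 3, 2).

∂g/∂x = -2
∂g/∂y = 0
∂g/∂z = 0
∇g = (-2, 0, 0)
At (2, 3, 2): (-2, 0, 0).

(-2, 0, 0)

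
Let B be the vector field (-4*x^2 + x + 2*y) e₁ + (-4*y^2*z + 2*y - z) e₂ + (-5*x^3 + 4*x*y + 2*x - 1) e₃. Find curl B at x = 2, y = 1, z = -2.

(13, 54, -2)

(∇×B)₁ = ∂B₃/∂y − ∂B₂/∂z = 4*x + 4*y^2 + 1
(∇×B)₂ = ∂B₁/∂z − ∂B₃/∂x = 15*x^2 - 4*y - 2
(∇×B)₃ = ∂B₂/∂x − ∂B₁/∂y = -2
∇×B = (4*x + 4*y^2 + 1, 15*x^2 - 4*y - 2, -2)
At (2, 1, -2): (13, 54, -2).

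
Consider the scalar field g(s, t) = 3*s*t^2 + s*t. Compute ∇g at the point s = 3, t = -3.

(24, -51)

∂g/∂s = 3*t^2 + t
∂g/∂t = 6*s*t + s
∇g = (3*t^2 + t, 6*s*t + s)
At (3, -3): (24, -51).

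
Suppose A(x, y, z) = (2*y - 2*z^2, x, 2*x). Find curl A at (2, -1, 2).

(0, -10, -1)

(∇×A)₁ = ∂A₃/∂y − ∂A₂/∂z = 0
(∇×A)₂ = ∂A₁/∂z − ∂A₃/∂x = -4*z - 2
(∇×A)₃ = ∂A₂/∂x − ∂A₁/∂y = -1
∇×A = (0, -4*z - 2, -1)
At (2, -1, 2): (0, -10, -1).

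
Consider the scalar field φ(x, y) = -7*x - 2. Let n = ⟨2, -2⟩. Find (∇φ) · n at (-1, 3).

-14

∂φ/∂x = -7
∂φ/∂y = 0
∇φ at (-1, 3) = (-7, 0)
∇φ · n = (-7)(2) + (0)(-2) = -14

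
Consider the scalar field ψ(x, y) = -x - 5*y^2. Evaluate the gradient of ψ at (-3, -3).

(-1, 30)

∂ψ/∂x = -1
∂ψ/∂y = -10*y
∇ψ = (-1, -10*y)
At (-3, -3): (-1, 30).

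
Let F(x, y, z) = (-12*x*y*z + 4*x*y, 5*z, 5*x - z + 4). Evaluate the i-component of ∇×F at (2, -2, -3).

(∇×F)_1 = ∂F₃/∂y − ∂F₂/∂z
= 0 − (5)
= -5
At (2, -2, -3): -5.

-5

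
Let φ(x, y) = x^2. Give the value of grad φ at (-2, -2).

(-4, 0)

∂φ/∂x = 2*x
∂φ/∂y = 0
∇φ = (2*x, 0)
At (-2, -2): (-4, 0).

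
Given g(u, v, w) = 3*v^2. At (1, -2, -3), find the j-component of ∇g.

-12

(∇g)_2 = ∂g/∂v = 6*v
At (1, -2, -3): -12.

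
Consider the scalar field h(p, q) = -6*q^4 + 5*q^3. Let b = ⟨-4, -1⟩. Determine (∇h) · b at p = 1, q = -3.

-783

∂h/∂p = 0
∂h/∂q = -24*q^3 + 15*q^2
∇h at (1, -3) = (0, 783)
∇h · b = (0)(-4) + (783)(-1) = -783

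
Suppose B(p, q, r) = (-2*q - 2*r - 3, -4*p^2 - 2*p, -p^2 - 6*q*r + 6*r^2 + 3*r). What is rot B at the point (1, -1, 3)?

(∇×B)₁ = ∂B₃/∂q − ∂B₂/∂r = -6*r
(∇×B)₂ = ∂B₁/∂r − ∂B₃/∂p = 2*p - 2
(∇×B)₃ = ∂B₂/∂p − ∂B₁/∂q = -8*p
∇×B = (-6*r, 2*p - 2, -8*p)
At (1, -1, 3): (-18, 0, -8).

(-18, 0, -8)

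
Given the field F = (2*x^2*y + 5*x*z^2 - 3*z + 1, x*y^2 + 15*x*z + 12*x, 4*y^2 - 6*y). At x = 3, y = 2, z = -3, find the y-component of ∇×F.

(∇×F)_2 = ∂F₁/∂z − ∂F₃/∂x
= 10*x*z - 3 − (0)
= 10*x*z - 3
At (3, 2, -3): -93.

-93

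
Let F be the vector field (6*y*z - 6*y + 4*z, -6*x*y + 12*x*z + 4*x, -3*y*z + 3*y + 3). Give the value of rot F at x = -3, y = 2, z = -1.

(42, 16, -8)

(∇×F)₁ = ∂F₃/∂y − ∂F₂/∂z = -12*x - 3*z + 3
(∇×F)₂ = ∂F₁/∂z − ∂F₃/∂x = 6*y + 4
(∇×F)₃ = ∂F₂/∂x − ∂F₁/∂y = -6*y + 6*z + 10
∇×F = (-12*x - 3*z + 3, 6*y + 4, -6*y + 6*z + 10)
At (-3, 2, -1): (42, 16, -8).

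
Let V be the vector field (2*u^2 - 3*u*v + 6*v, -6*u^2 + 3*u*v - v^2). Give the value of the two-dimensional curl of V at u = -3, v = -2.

∂V₂/∂u = -12*u + 3*v
∂V₁/∂v = -3*u + 6
Scalar curl = -9*u + 3*v - 6
At (-3, -2): 15.

15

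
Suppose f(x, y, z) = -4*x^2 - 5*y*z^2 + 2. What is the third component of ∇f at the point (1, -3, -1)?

(∇f)_3 = ∂f/∂z = -10*y*z
At (1, -3, -1): -30.

-30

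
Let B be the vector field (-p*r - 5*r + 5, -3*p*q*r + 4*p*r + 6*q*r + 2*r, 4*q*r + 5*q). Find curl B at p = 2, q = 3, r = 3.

(7, -7, -15)

(∇×B)₁ = ∂B₃/∂q − ∂B₂/∂r = 3*p*q - 4*p - 6*q + 4*r + 3
(∇×B)₂ = ∂B₁/∂r − ∂B₃/∂p = -p - 5
(∇×B)₃ = ∂B₂/∂p − ∂B₁/∂q = -3*q*r + 4*r
∇×B = (3*p*q - 4*p - 6*q + 4*r + 3, -p - 5, -3*q*r + 4*r)
At (2, 3, 3): (7, -7, -15).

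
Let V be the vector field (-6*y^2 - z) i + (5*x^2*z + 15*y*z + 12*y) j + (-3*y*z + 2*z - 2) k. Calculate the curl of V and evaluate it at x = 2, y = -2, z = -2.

(∇×V)₁ = ∂V₃/∂y − ∂V₂/∂z = -5*x^2 - 15*y - 3*z
(∇×V)₂ = ∂V₁/∂z − ∂V₃/∂x = -1
(∇×V)₃ = ∂V₂/∂x − ∂V₁/∂y = 10*x*z + 12*y
∇×V = (-5*x^2 - 15*y - 3*z, -1, 10*x*z + 12*y)
At (2, -2, -2): (16, -1, -64).

(16, -1, -64)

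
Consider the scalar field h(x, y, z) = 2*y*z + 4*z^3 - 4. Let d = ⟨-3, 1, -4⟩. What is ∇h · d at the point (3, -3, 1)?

∂h/∂x = 0
∂h/∂y = 2*z
∂h/∂z = 2*y + 12*z^2
∇h at (3, -3, 1) = (0, 2, 6)
∇h · d = (0)(-3) + (2)(1) + (6)(-4) = -22

-22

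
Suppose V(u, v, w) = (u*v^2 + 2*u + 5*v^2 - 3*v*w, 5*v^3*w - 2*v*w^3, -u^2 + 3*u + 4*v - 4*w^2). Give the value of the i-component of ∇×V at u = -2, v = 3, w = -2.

(∇×V)_1 = ∂V₃/∂v − ∂V₂/∂w
= 4 − (5*v^3 - 6*v*w^2)
= -5*v^3 + 6*v*w^2 + 4
At (-2, 3, -2): -59.

-59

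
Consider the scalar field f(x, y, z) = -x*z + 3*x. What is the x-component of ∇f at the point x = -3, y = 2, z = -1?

4

(∇f)_1 = ∂f/∂x = -z + 3
At (-3, 2, -1): 4.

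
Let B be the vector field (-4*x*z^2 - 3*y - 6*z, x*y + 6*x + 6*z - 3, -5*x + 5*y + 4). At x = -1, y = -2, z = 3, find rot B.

(∇×B)₁ = ∂B₃/∂y − ∂B₂/∂z = -1
(∇×B)₂ = ∂B₁/∂z − ∂B₃/∂x = -8*x*z - 1
(∇×B)₃ = ∂B₂/∂x − ∂B₁/∂y = y + 9
∇×B = (-1, -8*x*z - 1, y + 9)
At (-1, -2, 3): (-1, 23, 7).

(-1, 23, 7)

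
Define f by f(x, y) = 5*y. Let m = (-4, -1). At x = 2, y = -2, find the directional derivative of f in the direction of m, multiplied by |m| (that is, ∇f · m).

-5

∂f/∂x = 0
∂f/∂y = 5
∇f at (2, -2) = (0, 5)
∇f · m = (0)(-4) + (5)(-1) = -5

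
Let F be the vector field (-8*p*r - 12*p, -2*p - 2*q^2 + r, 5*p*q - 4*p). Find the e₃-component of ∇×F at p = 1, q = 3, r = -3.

-2

(∇×F)_3 = ∂F₂/∂p − ∂F₁/∂q
= -2 − (0)
= -2
At (1, 3, -3): -2.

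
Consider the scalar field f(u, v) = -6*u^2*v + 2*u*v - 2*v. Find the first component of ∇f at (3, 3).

-102

(∇f)_1 = ∂f/∂u = -12*u*v + 2*v
At (3, 3): -102.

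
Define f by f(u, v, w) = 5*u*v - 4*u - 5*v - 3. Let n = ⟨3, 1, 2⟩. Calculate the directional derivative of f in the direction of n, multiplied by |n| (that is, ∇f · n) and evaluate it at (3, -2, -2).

∂f/∂u = 5*v - 4
∂f/∂v = 5*u - 5
∂f/∂w = 0
∇f at (3, -2, -2) = (-14, 10, 0)
∇f · n = (-14)(3) + (10)(1) + (0)(2) = -32

-32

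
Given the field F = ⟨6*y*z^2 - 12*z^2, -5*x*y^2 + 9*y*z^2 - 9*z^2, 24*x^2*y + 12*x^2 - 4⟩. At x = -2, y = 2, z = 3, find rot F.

(42, 240, -74)

(∇×F)₁ = ∂F₃/∂y − ∂F₂/∂z = 24*x^2 - 18*y*z + 18*z
(∇×F)₂ = ∂F₁/∂z − ∂F₃/∂x = -48*x*y - 24*x + 12*y*z - 24*z
(∇×F)₃ = ∂F₂/∂x − ∂F₁/∂y = -5*y^2 - 6*z^2
∇×F = (24*x^2 - 18*y*z + 18*z, -48*x*y - 24*x + 12*y*z - 24*z, -5*y^2 - 6*z^2)
At (-2, 2, 3): (42, 240, -74).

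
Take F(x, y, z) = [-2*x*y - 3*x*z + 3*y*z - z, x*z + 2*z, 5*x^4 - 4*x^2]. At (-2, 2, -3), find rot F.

(∇×F)₁ = ∂F₃/∂y − ∂F₂/∂z = -x - 2
(∇×F)₂ = ∂F₁/∂z − ∂F₃/∂x = -20*x^3 + 5*x + 3*y - 1
(∇×F)₃ = ∂F₂/∂x − ∂F₁/∂y = 2*x - 2*z
∇×F = (-x - 2, -20*x^3 + 5*x + 3*y - 1, 2*x - 2*z)
At (-2, 2, -3): (0, 155, 2).

(0, 155, 2)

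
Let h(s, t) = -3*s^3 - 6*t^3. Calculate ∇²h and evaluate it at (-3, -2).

126

∂²h/∂s² = -18*s
∂²h/∂t² = -36*t
∇²h = -18*s - 36*t
At (-3, -2): 126.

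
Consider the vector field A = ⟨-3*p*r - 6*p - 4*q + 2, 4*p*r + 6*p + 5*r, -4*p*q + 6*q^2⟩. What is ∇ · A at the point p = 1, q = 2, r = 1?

-9

∂A₁/∂p = -3*r - 6
∂A₂/∂q = 0
∂A₃/∂r = 0
∇·A = -3*r - 6
At (1, 2, 1): -9.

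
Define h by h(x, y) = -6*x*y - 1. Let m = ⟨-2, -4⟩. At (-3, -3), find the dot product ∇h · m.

-108

∂h/∂x = -6*y
∂h/∂y = -6*x
∇h at (-3, -3) = (18, 18)
∇h · m = (18)(-2) + (18)(-4) = -108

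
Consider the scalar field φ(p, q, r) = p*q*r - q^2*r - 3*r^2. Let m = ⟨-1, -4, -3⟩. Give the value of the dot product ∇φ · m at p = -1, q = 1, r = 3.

∂φ/∂p = q*r
∂φ/∂q = p*r - 2*q*r
∂φ/∂r = p*q - q^2 - 6*r
∇φ at (-1, 1, 3) = (3, -9, -20)
∇φ · m = (3)(-1) + (-9)(-4) + (-20)(-3) = 93

93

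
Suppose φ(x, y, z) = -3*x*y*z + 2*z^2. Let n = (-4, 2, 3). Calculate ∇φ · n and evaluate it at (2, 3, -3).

-162

∂φ/∂x = -3*y*z
∂φ/∂y = -3*x*z
∂φ/∂z = -3*x*y + 4*z
∇φ at (2, 3, -3) = (27, 18, -30)
∇φ · n = (27)(-4) + (18)(2) + (-30)(3) = -162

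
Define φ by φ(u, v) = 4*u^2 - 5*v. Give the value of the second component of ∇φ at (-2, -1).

-5

(∇φ)_2 = ∂φ/∂v = -5
At (-2, -1): -5.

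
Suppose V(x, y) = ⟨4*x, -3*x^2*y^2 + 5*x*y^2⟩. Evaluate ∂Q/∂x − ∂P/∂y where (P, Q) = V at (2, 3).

∂V₂/∂x = -6*x*y^2 + 5*y^2
∂V₁/∂y = 0
Scalar curl = -6*x*y^2 + 5*y^2
At (2, 3): -63.

-63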